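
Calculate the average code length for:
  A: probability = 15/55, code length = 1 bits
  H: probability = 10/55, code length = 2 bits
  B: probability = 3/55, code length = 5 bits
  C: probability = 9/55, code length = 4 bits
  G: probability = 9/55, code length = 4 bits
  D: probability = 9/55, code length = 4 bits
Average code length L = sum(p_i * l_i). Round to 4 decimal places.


Weighted contributions p_i * l_i:
  A: (15/55) * 1 = 15/55
  H: (10/55) * 2 = 20/55
  B: (3/55) * 5 = 15/55
  C: (9/55) * 4 = 36/55
  G: (9/55) * 4 = 36/55
  D: (9/55) * 4 = 36/55
Sum = (15 + 20 + 15 + 36 + 36 + 36)/55 = 158/55

L = 158/55 = 2.8727 bits/symbol


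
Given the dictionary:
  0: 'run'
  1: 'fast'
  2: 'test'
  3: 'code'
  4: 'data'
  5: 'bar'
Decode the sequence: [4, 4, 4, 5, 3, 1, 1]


Look up each index in the dictionary:
  4 -> 'data'
  4 -> 'data'
  4 -> 'data'
  5 -> 'bar'
  3 -> 'code'
  1 -> 'fast'
  1 -> 'fast'

Decoded: "data data data bar code fast fast"


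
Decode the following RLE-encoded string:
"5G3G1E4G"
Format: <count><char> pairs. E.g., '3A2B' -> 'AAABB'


Expanding each <count><char> pair:
  5G -> 'GGGGG'
  3G -> 'GGG'
  1E -> 'E'
  4G -> 'GGGG'

Decoded = GGGGGGGGEGGGG


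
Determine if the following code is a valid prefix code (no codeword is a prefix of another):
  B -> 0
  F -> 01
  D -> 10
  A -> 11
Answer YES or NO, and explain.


Checking each pair (does one codeword prefix another?):
  B='0' vs F='01': prefix -- VIOLATION

NO -- this is NOT a valid prefix code. B (0) is a prefix of F (01).


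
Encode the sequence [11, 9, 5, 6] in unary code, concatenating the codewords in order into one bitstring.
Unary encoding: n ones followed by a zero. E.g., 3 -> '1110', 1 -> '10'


Encode each number as n ones followed by a terminating 0:
  11 -> 111111111110 (12 bits)
  9 -> 1111111110 (10 bits)
  5 -> 111110 (6 bits)
  6 -> 1111110 (7 bits)
Total length = 12 + 10 + 6 + 7 = 35 bits.

Unary([11, 9, 5, 6]) = 11111111111011111111101111101111110 (35 bits)


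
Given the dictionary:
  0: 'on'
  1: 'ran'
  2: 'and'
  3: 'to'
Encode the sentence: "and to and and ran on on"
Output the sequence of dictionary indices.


Look up each word in the dictionary:
  'and' -> 2
  'to' -> 3
  'and' -> 2
  'and' -> 2
  'ran' -> 1
  'on' -> 0
  'on' -> 0

Encoded: [2, 3, 2, 2, 1, 0, 0]


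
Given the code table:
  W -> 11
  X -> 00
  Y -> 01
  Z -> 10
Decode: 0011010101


Decoding:
00 -> X
11 -> W
01 -> Y
01 -> Y
01 -> Y


Result: XWYYY


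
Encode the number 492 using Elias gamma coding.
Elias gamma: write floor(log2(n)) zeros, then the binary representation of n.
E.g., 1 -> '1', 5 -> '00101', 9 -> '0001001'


num_bits = floor(log2(492)) + 1 = 9
leading_zeros = num_bits - 1 = 8
binary(492) = 111101100

Elias gamma(492) = '00000000' + '111101100' = 00000000111101100 (17 bits)


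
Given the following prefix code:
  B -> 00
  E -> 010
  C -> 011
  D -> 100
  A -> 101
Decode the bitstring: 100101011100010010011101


Decoding step by step:
Bits 100 -> D
Bits 101 -> A
Bits 011 -> C
Bits 100 -> D
Bits 010 -> E
Bits 010 -> E
Bits 011 -> C
Bits 101 -> A


Decoded message: DACDEECA


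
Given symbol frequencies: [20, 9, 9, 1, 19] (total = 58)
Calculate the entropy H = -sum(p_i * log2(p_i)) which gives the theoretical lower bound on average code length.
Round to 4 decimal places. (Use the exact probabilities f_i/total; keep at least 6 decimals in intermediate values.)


Per-symbol terms -p_i * log2(p_i) with p_i = f_i/58:
  p = 20/58 = 0.344828: log2(p) = -1.536053, -p*log2(p) = 0.529673
  p = 9/58 = 0.155172: log2(p) = -2.688056, -p*log2(p) = 0.417112
  p = 9/58 = 0.155172: log2(p) = -2.688056, -p*log2(p) = 0.417112
  p = 1/58 = 0.017241: log2(p) = -5.857981, -p*log2(p) = 0.101000
  p = 19/58 = 0.327586: log2(p) = -1.610053, -p*log2(p) = 0.527431
H = 0.529673 + 0.417112 + 0.417112 + 0.101000 + 0.527431 = 1.992328

H = 1.9923 bits/symbol


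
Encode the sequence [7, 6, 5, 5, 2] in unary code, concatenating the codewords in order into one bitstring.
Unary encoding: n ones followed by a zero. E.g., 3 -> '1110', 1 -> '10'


Encode each number as n ones followed by a terminating 0:
  7 -> 11111110 (8 bits)
  6 -> 1111110 (7 bits)
  5 -> 111110 (6 bits)
  5 -> 111110 (6 bits)
  2 -> 110 (3 bits)
Total length = 8 + 7 + 6 + 6 + 3 = 30 bits.

Unary([7, 6, 5, 5, 2]) = 111111101111110111110111110110 (30 bits)


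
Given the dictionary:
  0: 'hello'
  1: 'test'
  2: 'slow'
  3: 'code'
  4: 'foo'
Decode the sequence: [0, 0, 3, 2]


Look up each index in the dictionary:
  0 -> 'hello'
  0 -> 'hello'
  3 -> 'code'
  2 -> 'slow'

Decoded: "hello hello code slow"


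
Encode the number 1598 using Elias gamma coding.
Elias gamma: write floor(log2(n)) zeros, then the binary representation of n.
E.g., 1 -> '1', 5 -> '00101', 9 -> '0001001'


num_bits = floor(log2(1598)) + 1 = 11
leading_zeros = num_bits - 1 = 10
binary(1598) = 11000111110

Elias gamma(1598) = '0000000000' + '11000111110' = 000000000011000111110 (21 bits)


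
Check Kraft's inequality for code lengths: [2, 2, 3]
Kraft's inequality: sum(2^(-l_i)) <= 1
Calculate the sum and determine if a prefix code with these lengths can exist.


Sum = 2^(-2) + 2^(-2) + 2^(-3)
    = 0.25 + 0.25 + 0.125
    = 5/8 = 0.625
Since 0.625 <= 1, Kraft's inequality IS satisfied.
A prefix code with these lengths CAN exist.

Kraft sum = 0.625. Satisfied.


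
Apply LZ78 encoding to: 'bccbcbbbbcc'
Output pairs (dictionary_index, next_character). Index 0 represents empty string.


LZ78 encoding steps:
Dictionary: {0: ''}
Step 1: w='' (idx 0), next='b' -> output (0, 'b'), add 'b' as idx 1
Step 2: w='' (idx 0), next='c' -> output (0, 'c'), add 'c' as idx 2
Step 3: w='c' (idx 2), next='b' -> output (2, 'b'), add 'cb' as idx 3
Step 4: w='cb' (idx 3), next='b' -> output (3, 'b'), add 'cbb' as idx 4
Step 5: w='b' (idx 1), next='b' -> output (1, 'b'), add 'bb' as idx 5
Step 6: w='c' (idx 2), next='c' -> output (2, 'c'), add 'cc' as idx 6


Encoded: [(0, 'b'), (0, 'c'), (2, 'b'), (3, 'b'), (1, 'b'), (2, 'c')]


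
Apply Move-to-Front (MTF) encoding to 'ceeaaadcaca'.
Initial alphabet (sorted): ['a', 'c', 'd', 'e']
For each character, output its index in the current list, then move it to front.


MTF encoding:
'c': index 1 in ['a', 'c', 'd', 'e'] -> ['c', 'a', 'd', 'e']
'e': index 3 in ['c', 'a', 'd', 'e'] -> ['e', 'c', 'a', 'd']
'e': index 0 in ['e', 'c', 'a', 'd'] -> ['e', 'c', 'a', 'd']
'a': index 2 in ['e', 'c', 'a', 'd'] -> ['a', 'e', 'c', 'd']
'a': index 0 in ['a', 'e', 'c', 'd'] -> ['a', 'e', 'c', 'd']
'a': index 0 in ['a', 'e', 'c', 'd'] -> ['a', 'e', 'c', 'd']
'd': index 3 in ['a', 'e', 'c', 'd'] -> ['d', 'a', 'e', 'c']
'c': index 3 in ['d', 'a', 'e', 'c'] -> ['c', 'd', 'a', 'e']
'a': index 2 in ['c', 'd', 'a', 'e'] -> ['a', 'c', 'd', 'e']
'c': index 1 in ['a', 'c', 'd', 'e'] -> ['c', 'a', 'd', 'e']
'a': index 1 in ['c', 'a', 'd', 'e'] -> ['a', 'c', 'd', 'e']


Output: [1, 3, 0, 2, 0, 0, 3, 3, 2, 1, 1]


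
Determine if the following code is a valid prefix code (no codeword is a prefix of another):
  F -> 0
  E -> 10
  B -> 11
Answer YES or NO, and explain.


Checking each pair (does one codeword prefix another?):
  F='0' vs E='10': no prefix
  F='0' vs B='11': no prefix
  E='10' vs F='0': no prefix
  E='10' vs B='11': no prefix
  B='11' vs F='0': no prefix
  B='11' vs E='10': no prefix
No violation found over all pairs.

YES -- this is a valid prefix code. No codeword is a prefix of any other codeword.


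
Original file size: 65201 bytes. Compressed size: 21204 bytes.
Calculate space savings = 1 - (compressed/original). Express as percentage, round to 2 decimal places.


ratio = compressed/original = 21204/65201 = 0.32521
savings = 1 - ratio = 1 - 0.32521 = 0.67479
as a percentage: 0.67479 * 100 = 67.48%

Space savings = 1 - 21204/65201 = 67.48%


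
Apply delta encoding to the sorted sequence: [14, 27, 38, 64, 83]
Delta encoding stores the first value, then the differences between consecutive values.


First value: 14
Deltas:
  27 - 14 = 13
  38 - 27 = 11
  64 - 38 = 26
  83 - 64 = 19


Delta encoded: [14, 13, 11, 26, 19]


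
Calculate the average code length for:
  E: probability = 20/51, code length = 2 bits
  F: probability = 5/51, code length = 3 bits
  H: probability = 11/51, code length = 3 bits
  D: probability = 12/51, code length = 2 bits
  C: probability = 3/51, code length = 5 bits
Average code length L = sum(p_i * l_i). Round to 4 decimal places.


Weighted contributions p_i * l_i:
  E: (20/51) * 2 = 40/51
  F: (5/51) * 3 = 15/51
  H: (11/51) * 3 = 33/51
  D: (12/51) * 2 = 24/51
  C: (3/51) * 5 = 15/51
Sum = (40 + 15 + 33 + 24 + 15)/51 = 127/51

L = 127/51 = 2.4902 bits/symbol


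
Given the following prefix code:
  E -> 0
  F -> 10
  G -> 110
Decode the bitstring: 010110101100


Decoding step by step:
Bits 0 -> E
Bits 10 -> F
Bits 110 -> G
Bits 10 -> F
Bits 110 -> G
Bits 0 -> E


Decoded message: EFGFGE


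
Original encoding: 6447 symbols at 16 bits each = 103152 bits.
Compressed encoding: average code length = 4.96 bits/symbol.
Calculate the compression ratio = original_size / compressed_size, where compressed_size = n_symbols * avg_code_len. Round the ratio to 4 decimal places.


original_size = n_symbols * orig_bits = 6447 * 16 = 103152 bits
compressed_size = n_symbols * avg_code_len = 6447 * 4.96 = 31977.12 bits
ratio = original_size / compressed_size = 103152 / 31977.12 = 3.2258

Compression ratio = 3.2258


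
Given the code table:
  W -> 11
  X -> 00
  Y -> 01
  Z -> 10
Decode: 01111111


Decoding:
01 -> Y
11 -> W
11 -> W
11 -> W


Result: YWWW


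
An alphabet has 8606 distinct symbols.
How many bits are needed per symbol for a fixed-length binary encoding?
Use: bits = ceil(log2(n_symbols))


log2(8606) = 13.0711
Bracket: 2^13 = 8192 < 8606 <= 2^14 = 16384
So ceil(log2(8606)) = 14

bits = ceil(log2(8606)) = ceil(13.0711) = 14 bits


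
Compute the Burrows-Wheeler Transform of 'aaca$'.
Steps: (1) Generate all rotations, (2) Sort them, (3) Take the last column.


Rotations (sorted):
  0: $aaca -> last char: a
  1: a$aac -> last char: c
  2: aaca$ -> last char: $
  3: aca$a -> last char: a
  4: ca$aa -> last char: a


BWT = ac$aa


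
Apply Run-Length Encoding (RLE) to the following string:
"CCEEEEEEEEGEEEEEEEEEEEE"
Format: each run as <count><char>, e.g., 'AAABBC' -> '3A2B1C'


Scanning runs left to right:
  i=0: run of 'C' x 2 -> '2C'
  i=2: run of 'E' x 8 -> '8E'
  i=10: run of 'G' x 1 -> '1G'
  i=11: run of 'E' x 12 -> '12E'

RLE = 2C8E1G12E


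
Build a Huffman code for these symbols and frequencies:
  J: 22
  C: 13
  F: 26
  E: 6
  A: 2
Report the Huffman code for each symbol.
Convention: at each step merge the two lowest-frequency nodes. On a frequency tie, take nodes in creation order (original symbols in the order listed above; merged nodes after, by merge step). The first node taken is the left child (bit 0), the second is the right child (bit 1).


Huffman tree construction:
Step 1: Merge A(2) + E(6) = 8
Step 2: Merge (A+E)(8) + C(13) = 21
Step 3: Merge ((A+E)+C)(21) + J(22) = 43
Step 4: Merge F(26) + (((A+E)+C)+J)(43) = 69
Read each symbol's code off the tree from the root (left child = 0, right child = 1).

Codes:
  J: 11 (length 2)
  C: 101 (length 3)
  F: 0 (length 1)
  E: 1001 (length 4)
  A: 1000 (length 4)
Average code length: 141/69 = 2.0435 bits/symbol


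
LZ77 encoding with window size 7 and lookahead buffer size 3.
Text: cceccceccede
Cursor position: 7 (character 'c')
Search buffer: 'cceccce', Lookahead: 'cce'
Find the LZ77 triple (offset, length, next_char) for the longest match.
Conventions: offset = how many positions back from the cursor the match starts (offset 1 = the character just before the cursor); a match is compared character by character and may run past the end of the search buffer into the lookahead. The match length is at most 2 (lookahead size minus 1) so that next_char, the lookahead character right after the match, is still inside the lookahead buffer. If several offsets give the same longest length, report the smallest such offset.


Try each offset into the search buffer:
  offset=1 (pos 6, char 'e'): match length 0
  offset=2 (pos 5, char 'c'): match length 1
  offset=3 (pos 4, char 'c'): match length 2
  offset=4 (pos 3, char 'c'): match length 2
  offset=5 (pos 2, char 'e'): match length 0
  offset=6 (pos 1, char 'c'): match length 1
  offset=7 (pos 0, char 'c'): match length 2
Longest match has length 2, found at offsets 3, 4, 7; take the smallest, offset 3.
next_char = character at position 7 + 2 = 9 -> 'e'

Best match: offset=3, length=2 (matching 'cc' starting at position 4)
LZ77 triple: (3, 2, 'e')


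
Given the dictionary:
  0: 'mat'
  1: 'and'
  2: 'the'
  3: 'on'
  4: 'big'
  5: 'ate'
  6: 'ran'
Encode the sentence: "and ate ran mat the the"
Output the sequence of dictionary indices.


Look up each word in the dictionary:
  'and' -> 1
  'ate' -> 5
  'ran' -> 6
  'mat' -> 0
  'the' -> 2
  'the' -> 2

Encoded: [1, 5, 6, 0, 2, 2]


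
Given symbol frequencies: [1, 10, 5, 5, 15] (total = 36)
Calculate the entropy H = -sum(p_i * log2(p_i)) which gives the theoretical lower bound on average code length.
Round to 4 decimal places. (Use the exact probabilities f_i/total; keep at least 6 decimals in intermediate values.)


Per-symbol terms -p_i * log2(p_i) with p_i = f_i/36:
  p = 1/36 = 0.027778: log2(p) = -5.169925, -p*log2(p) = 0.143609
  p = 10/36 = 0.277778: log2(p) = -1.847997, -p*log2(p) = 0.513332
  p = 5/36 = 0.138889: log2(p) = -2.847997, -p*log2(p) = 0.395555
  p = 5/36 = 0.138889: log2(p) = -2.847997, -p*log2(p) = 0.395555
  p = 15/36 = 0.416667: log2(p) = -1.263034, -p*log2(p) = 0.526264
H = 0.143609 + 0.513332 + 0.395555 + 0.395555 + 0.526264 = 1.974315

H = 1.9743 bits/symbol


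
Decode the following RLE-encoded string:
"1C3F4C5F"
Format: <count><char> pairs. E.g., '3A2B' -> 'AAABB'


Expanding each <count><char> pair:
  1C -> 'C'
  3F -> 'FFF'
  4C -> 'CCCC'
  5F -> 'FFFFF'

Decoded = CFFFCCCCFFFFF


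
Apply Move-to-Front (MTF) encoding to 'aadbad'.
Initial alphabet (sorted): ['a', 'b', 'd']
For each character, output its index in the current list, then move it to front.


MTF encoding:
'a': index 0 in ['a', 'b', 'd'] -> ['a', 'b', 'd']
'a': index 0 in ['a', 'b', 'd'] -> ['a', 'b', 'd']
'd': index 2 in ['a', 'b', 'd'] -> ['d', 'a', 'b']
'b': index 2 in ['d', 'a', 'b'] -> ['b', 'd', 'a']
'a': index 2 in ['b', 'd', 'a'] -> ['a', 'b', 'd']
'd': index 2 in ['a', 'b', 'd'] -> ['d', 'a', 'b']


Output: [0, 0, 2, 2, 2, 2]


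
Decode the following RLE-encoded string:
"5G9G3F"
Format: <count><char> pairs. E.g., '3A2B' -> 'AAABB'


Expanding each <count><char> pair:
  5G -> 'GGGGG'
  9G -> 'GGGGGGGGG'
  3F -> 'FFF'

Decoded = GGGGGGGGGGGGGGFFF


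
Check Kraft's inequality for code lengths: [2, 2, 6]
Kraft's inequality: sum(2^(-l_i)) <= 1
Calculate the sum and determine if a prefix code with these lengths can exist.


Sum = 2^(-2) + 2^(-2) + 2^(-6)
    = 0.25 + 0.25 + 0.015625
    = 33/64 = 0.515625
Since 0.515625 <= 1, Kraft's inequality IS satisfied.
A prefix code with these lengths CAN exist.

Kraft sum = 0.515625. Satisfied.


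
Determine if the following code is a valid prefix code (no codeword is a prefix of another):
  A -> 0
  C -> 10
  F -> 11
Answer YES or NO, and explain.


Checking each pair (does one codeword prefix another?):
  A='0' vs C='10': no prefix
  A='0' vs F='11': no prefix
  C='10' vs A='0': no prefix
  C='10' vs F='11': no prefix
  F='11' vs A='0': no prefix
  F='11' vs C='10': no prefix
No violation found over all pairs.

YES -- this is a valid prefix code. No codeword is a prefix of any other codeword.


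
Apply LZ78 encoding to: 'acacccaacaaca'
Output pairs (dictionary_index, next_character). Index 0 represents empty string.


LZ78 encoding steps:
Dictionary: {0: ''}
Step 1: w='' (idx 0), next='a' -> output (0, 'a'), add 'a' as idx 1
Step 2: w='' (idx 0), next='c' -> output (0, 'c'), add 'c' as idx 2
Step 3: w='a' (idx 1), next='c' -> output (1, 'c'), add 'ac' as idx 3
Step 4: w='c' (idx 2), next='c' -> output (2, 'c'), add 'cc' as idx 4
Step 5: w='a' (idx 1), next='a' -> output (1, 'a'), add 'aa' as idx 5
Step 6: w='c' (idx 2), next='a' -> output (2, 'a'), add 'ca' as idx 6
Step 7: w='ac' (idx 3), next='a' -> output (3, 'a'), add 'aca' as idx 7


Encoded: [(0, 'a'), (0, 'c'), (1, 'c'), (2, 'c'), (1, 'a'), (2, 'a'), (3, 'a')]


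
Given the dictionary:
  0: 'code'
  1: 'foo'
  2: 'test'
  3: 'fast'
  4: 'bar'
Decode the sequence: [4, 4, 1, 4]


Look up each index in the dictionary:
  4 -> 'bar'
  4 -> 'bar'
  1 -> 'foo'
  4 -> 'bar'

Decoded: "bar bar foo bar"


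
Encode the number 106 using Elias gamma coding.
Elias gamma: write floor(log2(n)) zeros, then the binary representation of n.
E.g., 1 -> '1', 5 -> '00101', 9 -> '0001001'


num_bits = floor(log2(106)) + 1 = 7
leading_zeros = num_bits - 1 = 6
binary(106) = 1101010

Elias gamma(106) = '000000' + '1101010' = 0000001101010 (13 bits)


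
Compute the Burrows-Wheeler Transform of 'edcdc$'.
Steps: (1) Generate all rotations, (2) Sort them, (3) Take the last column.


Rotations (sorted):
  0: $edcdc -> last char: c
  1: c$edcd -> last char: d
  2: cdc$ed -> last char: d
  3: dc$edc -> last char: c
  4: dcdc$e -> last char: e
  5: edcdc$ -> last char: $


BWT = cddce$


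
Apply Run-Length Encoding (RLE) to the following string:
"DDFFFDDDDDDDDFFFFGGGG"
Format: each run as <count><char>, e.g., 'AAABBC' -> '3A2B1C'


Scanning runs left to right:
  i=0: run of 'D' x 2 -> '2D'
  i=2: run of 'F' x 3 -> '3F'
  i=5: run of 'D' x 8 -> '8D'
  i=13: run of 'F' x 4 -> '4F'
  i=17: run of 'G' x 4 -> '4G'

RLE = 2D3F8D4F4G


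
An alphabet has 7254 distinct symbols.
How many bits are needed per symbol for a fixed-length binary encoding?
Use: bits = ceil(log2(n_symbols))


log2(7254) = 12.8246
Bracket: 2^12 = 4096 < 7254 <= 2^13 = 8192
So ceil(log2(7254)) = 13

bits = ceil(log2(7254)) = ceil(12.8246) = 13 bits


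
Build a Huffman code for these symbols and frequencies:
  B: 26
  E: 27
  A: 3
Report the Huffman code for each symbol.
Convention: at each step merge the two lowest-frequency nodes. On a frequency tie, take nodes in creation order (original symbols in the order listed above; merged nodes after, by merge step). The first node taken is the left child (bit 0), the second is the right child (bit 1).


Huffman tree construction:
Step 1: Merge A(3) + B(26) = 29
Step 2: Merge E(27) + (A+B)(29) = 56
Read each symbol's code off the tree from the root (left child = 0, right child = 1).

Codes:
  B: 11 (length 2)
  E: 0 (length 1)
  A: 10 (length 2)
Average code length: 85/56 = 1.5179 bits/symbol


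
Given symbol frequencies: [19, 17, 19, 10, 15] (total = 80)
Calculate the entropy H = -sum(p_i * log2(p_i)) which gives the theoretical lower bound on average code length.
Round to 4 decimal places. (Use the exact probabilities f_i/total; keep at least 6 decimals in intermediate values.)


Per-symbol terms -p_i * log2(p_i) with p_i = f_i/80:
  p = 19/80 = 0.237500: log2(p) = -2.074001, -p*log2(p) = 0.492575
  p = 17/80 = 0.212500: log2(p) = -2.234465, -p*log2(p) = 0.474824
  p = 19/80 = 0.237500: log2(p) = -2.074001, -p*log2(p) = 0.492575
  p = 10/80 = 0.125000: log2(p) = -3.000000, -p*log2(p) = 0.375000
  p = 15/80 = 0.187500: log2(p) = -2.415037, -p*log2(p) = 0.452820
H = 0.492575 + 0.474824 + 0.492575 + 0.375000 + 0.452820 = 2.287794

H = 2.2878 bits/symbol


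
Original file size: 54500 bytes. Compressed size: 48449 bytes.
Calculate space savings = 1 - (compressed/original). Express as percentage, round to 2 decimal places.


ratio = compressed/original = 48449/54500 = 0.888972
savings = 1 - ratio = 1 - 0.888972 = 0.111028
as a percentage: 0.111028 * 100 = 11.1%

Space savings = 1 - 48449/54500 = 11.1%


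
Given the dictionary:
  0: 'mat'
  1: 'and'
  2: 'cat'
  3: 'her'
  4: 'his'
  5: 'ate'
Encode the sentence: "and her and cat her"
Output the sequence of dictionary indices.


Look up each word in the dictionary:
  'and' -> 1
  'her' -> 3
  'and' -> 1
  'cat' -> 2
  'her' -> 3

Encoded: [1, 3, 1, 2, 3]


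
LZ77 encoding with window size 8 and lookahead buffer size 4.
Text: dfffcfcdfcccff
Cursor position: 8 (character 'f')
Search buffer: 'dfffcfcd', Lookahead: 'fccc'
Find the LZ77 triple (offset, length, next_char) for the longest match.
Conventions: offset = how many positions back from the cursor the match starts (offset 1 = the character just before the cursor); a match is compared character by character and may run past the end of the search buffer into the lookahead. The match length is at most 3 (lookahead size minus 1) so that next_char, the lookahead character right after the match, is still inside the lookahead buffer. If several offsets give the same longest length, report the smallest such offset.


Try each offset into the search buffer:
  offset=1 (pos 7, char 'd'): match length 0
  offset=2 (pos 6, char 'c'): match length 0
  offset=3 (pos 5, char 'f'): match length 2
  offset=4 (pos 4, char 'c'): match length 0
  offset=5 (pos 3, char 'f'): match length 2
  offset=6 (pos 2, char 'f'): match length 1
  offset=7 (pos 1, char 'f'): match length 1
  offset=8 (pos 0, char 'd'): match length 0
Longest match has length 2, found at offsets 3, 5; take the smallest, offset 3.
next_char = character at position 8 + 2 = 10 -> 'c'

Best match: offset=3, length=2 (matching 'fc' starting at position 5)
LZ77 triple: (3, 2, 'c')


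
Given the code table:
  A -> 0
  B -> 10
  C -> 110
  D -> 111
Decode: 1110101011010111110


Decoding:
111 -> D
0 -> A
10 -> B
10 -> B
110 -> C
10 -> B
111 -> D
110 -> C


Result: DABBCBDC


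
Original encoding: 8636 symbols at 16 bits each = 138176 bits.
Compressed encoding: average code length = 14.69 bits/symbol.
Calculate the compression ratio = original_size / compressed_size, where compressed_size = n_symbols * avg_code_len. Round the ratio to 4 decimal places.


original_size = n_symbols * orig_bits = 8636 * 16 = 138176 bits
compressed_size = n_symbols * avg_code_len = 8636 * 14.69 = 126862.84 bits
ratio = original_size / compressed_size = 138176 / 126862.84 = 1.0892

Compression ratio = 1.0892


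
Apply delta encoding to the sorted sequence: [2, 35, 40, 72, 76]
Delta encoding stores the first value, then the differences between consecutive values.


First value: 2
Deltas:
  35 - 2 = 33
  40 - 35 = 5
  72 - 40 = 32
  76 - 72 = 4


Delta encoded: [2, 33, 5, 32, 4]


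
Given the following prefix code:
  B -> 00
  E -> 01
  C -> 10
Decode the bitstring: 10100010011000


Decoding step by step:
Bits 10 -> C
Bits 10 -> C
Bits 00 -> B
Bits 10 -> C
Bits 01 -> E
Bits 10 -> C
Bits 00 -> B


Decoded message: CCBCECB


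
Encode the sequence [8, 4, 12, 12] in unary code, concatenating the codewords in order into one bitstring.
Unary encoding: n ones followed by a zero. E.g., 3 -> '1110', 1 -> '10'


Encode each number as n ones followed by a terminating 0:
  8 -> 111111110 (9 bits)
  4 -> 11110 (5 bits)
  12 -> 1111111111110 (13 bits)
  12 -> 1111111111110 (13 bits)
Total length = 9 + 5 + 13 + 13 = 40 bits.

Unary([8, 4, 12, 12]) = 1111111101111011111111111101111111111110 (40 bits)


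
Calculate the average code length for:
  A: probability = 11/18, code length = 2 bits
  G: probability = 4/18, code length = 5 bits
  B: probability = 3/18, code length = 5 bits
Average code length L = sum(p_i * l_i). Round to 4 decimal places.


Weighted contributions p_i * l_i:
  A: (11/18) * 2 = 22/18
  G: (4/18) * 5 = 20/18
  B: (3/18) * 5 = 15/18
Sum = (22 + 20 + 15)/18 = 57/18

L = 57/18 = 3.1667 bits/symbol


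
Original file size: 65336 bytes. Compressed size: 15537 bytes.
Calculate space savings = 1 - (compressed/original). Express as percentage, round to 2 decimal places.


ratio = compressed/original = 15537/65336 = 0.237802
savings = 1 - ratio = 1 - 0.237802 = 0.762198
as a percentage: 0.762198 * 100 = 76.22%

Space savings = 1 - 15537/65336 = 76.22%


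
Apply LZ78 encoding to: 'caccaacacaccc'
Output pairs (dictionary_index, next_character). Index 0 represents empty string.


LZ78 encoding steps:
Dictionary: {0: ''}
Step 1: w='' (idx 0), next='c' -> output (0, 'c'), add 'c' as idx 1
Step 2: w='' (idx 0), next='a' -> output (0, 'a'), add 'a' as idx 2
Step 3: w='c' (idx 1), next='c' -> output (1, 'c'), add 'cc' as idx 3
Step 4: w='a' (idx 2), next='a' -> output (2, 'a'), add 'aa' as idx 4
Step 5: w='c' (idx 1), next='a' -> output (1, 'a'), add 'ca' as idx 5
Step 6: w='ca' (idx 5), next='c' -> output (5, 'c'), add 'cac' as idx 6
Step 7: w='cc' (idx 3), end of input -> output (3, '')


Encoded: [(0, 'c'), (0, 'a'), (1, 'c'), (2, 'a'), (1, 'a'), (5, 'c'), (3, '')]


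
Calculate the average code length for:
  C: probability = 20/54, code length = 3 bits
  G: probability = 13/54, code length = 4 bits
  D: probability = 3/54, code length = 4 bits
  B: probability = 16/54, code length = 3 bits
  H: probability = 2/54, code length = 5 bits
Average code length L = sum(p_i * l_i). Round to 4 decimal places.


Weighted contributions p_i * l_i:
  C: (20/54) * 3 = 60/54
  G: (13/54) * 4 = 52/54
  D: (3/54) * 4 = 12/54
  B: (16/54) * 3 = 48/54
  H: (2/54) * 5 = 10/54
Sum = (60 + 52 + 12 + 48 + 10)/54 = 182/54

L = 182/54 = 3.3704 bits/symbol


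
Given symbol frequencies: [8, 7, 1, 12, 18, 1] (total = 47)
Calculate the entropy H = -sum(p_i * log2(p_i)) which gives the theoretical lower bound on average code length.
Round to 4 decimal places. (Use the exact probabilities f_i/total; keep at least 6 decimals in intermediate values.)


Per-symbol terms -p_i * log2(p_i) with p_i = f_i/47:
  p = 8/47 = 0.170213: log2(p) = -2.554589, -p*log2(p) = 0.434824
  p = 7/47 = 0.148936: log2(p) = -2.747234, -p*log2(p) = 0.409163
  p = 1/47 = 0.021277: log2(p) = -5.554589, -p*log2(p) = 0.118183
  p = 12/47 = 0.255319: log2(p) = -1.969626, -p*log2(p) = 0.502883
  p = 18/47 = 0.382979: log2(p) = -1.384664, -p*log2(p) = 0.530297
  p = 1/47 = 0.021277: log2(p) = -5.554589, -p*log2(p) = 0.118183
H = 0.434824 + 0.409163 + 0.118183 + 0.502883 + 0.530297 + 0.118183 = 2.113533

H = 2.1135 bits/symbol


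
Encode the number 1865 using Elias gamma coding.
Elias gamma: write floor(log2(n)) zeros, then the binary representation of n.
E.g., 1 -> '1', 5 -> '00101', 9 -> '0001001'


num_bits = floor(log2(1865)) + 1 = 11
leading_zeros = num_bits - 1 = 10
binary(1865) = 11101001001

Elias gamma(1865) = '0000000000' + '11101001001' = 000000000011101001001 (21 bits)


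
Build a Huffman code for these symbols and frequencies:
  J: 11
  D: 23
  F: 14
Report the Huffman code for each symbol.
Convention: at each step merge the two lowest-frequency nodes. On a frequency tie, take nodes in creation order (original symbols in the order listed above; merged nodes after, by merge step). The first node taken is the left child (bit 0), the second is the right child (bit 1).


Huffman tree construction:
Step 1: Merge J(11) + F(14) = 25
Step 2: Merge D(23) + (J+F)(25) = 48
Read each symbol's code off the tree from the root (left child = 0, right child = 1).

Codes:
  J: 10 (length 2)
  D: 0 (length 1)
  F: 11 (length 2)
Average code length: 73/48 = 1.5208 bits/symbol


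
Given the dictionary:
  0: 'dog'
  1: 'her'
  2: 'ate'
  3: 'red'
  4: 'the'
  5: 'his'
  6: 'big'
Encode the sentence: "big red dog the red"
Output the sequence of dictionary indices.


Look up each word in the dictionary:
  'big' -> 6
  'red' -> 3
  'dog' -> 0
  'the' -> 4
  'red' -> 3

Encoded: [6, 3, 0, 4, 3]


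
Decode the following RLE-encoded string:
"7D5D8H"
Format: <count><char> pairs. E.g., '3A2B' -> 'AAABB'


Expanding each <count><char> pair:
  7D -> 'DDDDDDD'
  5D -> 'DDDDD'
  8H -> 'HHHHHHHH'

Decoded = DDDDDDDDDDDDHHHHHHHH


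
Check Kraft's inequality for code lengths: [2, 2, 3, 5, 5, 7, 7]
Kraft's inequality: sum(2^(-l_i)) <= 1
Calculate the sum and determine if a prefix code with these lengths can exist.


Sum = 2^(-2) + 2^(-2) + 2^(-3) + 2^(-5) + 2^(-5) + 2^(-7) + 2^(-7)
    = 0.25 + 0.25 + 0.125 + 0.03125 + 0.03125 + 0.0078125 + 0.0078125
    = 90/128 = 0.703125
Since 0.703125 <= 1, Kraft's inequality IS satisfied.
A prefix code with these lengths CAN exist.

Kraft sum = 0.703125. Satisfied.


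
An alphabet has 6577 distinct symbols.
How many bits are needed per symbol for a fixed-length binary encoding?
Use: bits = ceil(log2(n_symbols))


log2(6577) = 12.6832
Bracket: 2^12 = 4096 < 6577 <= 2^13 = 8192
So ceil(log2(6577)) = 13

bits = ceil(log2(6577)) = ceil(12.6832) = 13 bits


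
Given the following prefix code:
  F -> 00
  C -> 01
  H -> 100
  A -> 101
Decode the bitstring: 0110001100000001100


Decoding step by step:
Bits 01 -> C
Bits 100 -> H
Bits 01 -> C
Bits 100 -> H
Bits 00 -> F
Bits 00 -> F
Bits 01 -> C
Bits 100 -> H


Decoded message: CHCHFFCH


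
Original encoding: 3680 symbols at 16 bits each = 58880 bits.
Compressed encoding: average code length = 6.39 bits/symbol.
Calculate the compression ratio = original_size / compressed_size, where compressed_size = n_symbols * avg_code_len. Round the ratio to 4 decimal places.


original_size = n_symbols * orig_bits = 3680 * 16 = 58880 bits
compressed_size = n_symbols * avg_code_len = 3680 * 6.39 = 23515.2 bits
ratio = original_size / compressed_size = 58880 / 23515.2 = 2.5039

Compression ratio = 2.5039


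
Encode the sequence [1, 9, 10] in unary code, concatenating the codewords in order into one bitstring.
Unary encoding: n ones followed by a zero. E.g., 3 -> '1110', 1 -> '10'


Encode each number as n ones followed by a terminating 0:
  1 -> 10 (2 bits)
  9 -> 1111111110 (10 bits)
  10 -> 11111111110 (11 bits)
Total length = 2 + 10 + 11 = 23 bits.

Unary([1, 9, 10]) = 10111111111011111111110 (23 bits)


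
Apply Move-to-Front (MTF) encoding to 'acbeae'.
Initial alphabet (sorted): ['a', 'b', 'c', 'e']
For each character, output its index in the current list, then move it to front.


MTF encoding:
'a': index 0 in ['a', 'b', 'c', 'e'] -> ['a', 'b', 'c', 'e']
'c': index 2 in ['a', 'b', 'c', 'e'] -> ['c', 'a', 'b', 'e']
'b': index 2 in ['c', 'a', 'b', 'e'] -> ['b', 'c', 'a', 'e']
'e': index 3 in ['b', 'c', 'a', 'e'] -> ['e', 'b', 'c', 'a']
'a': index 3 in ['e', 'b', 'c', 'a'] -> ['a', 'e', 'b', 'c']
'e': index 1 in ['a', 'e', 'b', 'c'] -> ['e', 'a', 'b', 'c']


Output: [0, 2, 2, 3, 3, 1]


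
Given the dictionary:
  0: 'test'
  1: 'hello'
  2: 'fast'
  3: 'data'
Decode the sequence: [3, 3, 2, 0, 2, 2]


Look up each index in the dictionary:
  3 -> 'data'
  3 -> 'data'
  2 -> 'fast'
  0 -> 'test'
  2 -> 'fast'
  2 -> 'fast'

Decoded: "data data fast test fast fast"


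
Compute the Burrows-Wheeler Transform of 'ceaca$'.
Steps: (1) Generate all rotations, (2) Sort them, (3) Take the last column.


Rotations (sorted):
  0: $ceaca -> last char: a
  1: a$ceac -> last char: c
  2: aca$ce -> last char: e
  3: ca$cea -> last char: a
  4: ceaca$ -> last char: $
  5: eaca$c -> last char: c


BWT = acea$c


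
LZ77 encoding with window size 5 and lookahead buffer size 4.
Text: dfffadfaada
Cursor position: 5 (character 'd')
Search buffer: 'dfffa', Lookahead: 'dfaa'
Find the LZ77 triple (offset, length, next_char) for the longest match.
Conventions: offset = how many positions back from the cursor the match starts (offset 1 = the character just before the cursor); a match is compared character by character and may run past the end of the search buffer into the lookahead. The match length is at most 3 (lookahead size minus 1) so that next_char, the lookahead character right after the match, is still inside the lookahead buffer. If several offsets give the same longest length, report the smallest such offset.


Try each offset into the search buffer:
  offset=1 (pos 4, char 'a'): match length 0
  offset=2 (pos 3, char 'f'): match length 0
  offset=3 (pos 2, char 'f'): match length 0
  offset=4 (pos 1, char 'f'): match length 0
  offset=5 (pos 0, char 'd'): match length 2
Longest match has length 2 at offset 5.
next_char = character at position 5 + 2 = 7 -> 'a'

Best match: offset=5, length=2 (matching 'df' starting at position 0)
LZ77 triple: (5, 2, 'a')


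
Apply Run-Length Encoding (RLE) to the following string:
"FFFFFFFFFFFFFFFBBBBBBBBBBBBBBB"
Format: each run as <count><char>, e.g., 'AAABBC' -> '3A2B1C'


Scanning runs left to right:
  i=0: run of 'F' x 15 -> '15F'
  i=15: run of 'B' x 15 -> '15B'

RLE = 15F15B


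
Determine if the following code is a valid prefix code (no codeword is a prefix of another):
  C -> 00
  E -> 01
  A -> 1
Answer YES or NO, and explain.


Checking each pair (does one codeword prefix another?):
  C='00' vs E='01': no prefix
  C='00' vs A='1': no prefix
  E='01' vs C='00': no prefix
  E='01' vs A='1': no prefix
  A='1' vs C='00': no prefix
  A='1' vs E='01': no prefix
No violation found over all pairs.

YES -- this is a valid prefix code. No codeword is a prefix of any other codeword.


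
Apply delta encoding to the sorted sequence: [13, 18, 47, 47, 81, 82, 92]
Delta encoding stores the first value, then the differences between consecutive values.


First value: 13
Deltas:
  18 - 13 = 5
  47 - 18 = 29
  47 - 47 = 0
  81 - 47 = 34
  82 - 81 = 1
  92 - 82 = 10


Delta encoded: [13, 5, 29, 0, 34, 1, 10]


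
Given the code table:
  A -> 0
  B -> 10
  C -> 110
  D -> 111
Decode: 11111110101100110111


Decoding:
111 -> D
111 -> D
10 -> B
10 -> B
110 -> C
0 -> A
110 -> C
111 -> D


Result: DDBBCACD


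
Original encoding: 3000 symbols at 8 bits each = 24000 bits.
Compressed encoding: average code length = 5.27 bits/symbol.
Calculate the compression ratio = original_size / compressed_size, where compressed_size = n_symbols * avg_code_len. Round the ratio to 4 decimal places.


original_size = n_symbols * orig_bits = 3000 * 8 = 24000 bits
compressed_size = n_symbols * avg_code_len = 3000 * 5.27 = 15810.0 bits
ratio = original_size / compressed_size = 24000 / 15810.0 = 1.518

Compression ratio = 1.518


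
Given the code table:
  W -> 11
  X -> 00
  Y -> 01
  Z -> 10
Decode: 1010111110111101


Decoding:
10 -> Z
10 -> Z
11 -> W
11 -> W
10 -> Z
11 -> W
11 -> W
01 -> Y


Result: ZZWWZWWY


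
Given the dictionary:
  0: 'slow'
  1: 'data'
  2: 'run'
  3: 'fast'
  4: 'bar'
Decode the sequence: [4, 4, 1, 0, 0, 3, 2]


Look up each index in the dictionary:
  4 -> 'bar'
  4 -> 'bar'
  1 -> 'data'
  0 -> 'slow'
  0 -> 'slow'
  3 -> 'fast'
  2 -> 'run'

Decoded: "bar bar data slow slow fast run"


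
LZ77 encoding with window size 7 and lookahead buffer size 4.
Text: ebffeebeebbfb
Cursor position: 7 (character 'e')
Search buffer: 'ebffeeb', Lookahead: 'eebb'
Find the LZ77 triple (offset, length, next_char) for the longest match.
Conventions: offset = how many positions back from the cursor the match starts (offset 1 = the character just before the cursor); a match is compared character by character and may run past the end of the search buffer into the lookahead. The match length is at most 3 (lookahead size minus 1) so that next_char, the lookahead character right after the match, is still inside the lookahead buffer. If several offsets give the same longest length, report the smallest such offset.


Try each offset into the search buffer:
  offset=1 (pos 6, char 'b'): match length 0
  offset=2 (pos 5, char 'e'): match length 1
  offset=3 (pos 4, char 'e'): match length 3
  offset=4 (pos 3, char 'f'): match length 0
  offset=5 (pos 2, char 'f'): match length 0
  offset=6 (pos 1, char 'b'): match length 0
  offset=7 (pos 0, char 'e'): match length 1
Longest match has length 3 at offset 3.
next_char = character at position 7 + 3 = 10 -> 'b'

Best match: offset=3, length=3 (matching 'eeb' starting at position 4)
LZ77 triple: (3, 3, 'b')


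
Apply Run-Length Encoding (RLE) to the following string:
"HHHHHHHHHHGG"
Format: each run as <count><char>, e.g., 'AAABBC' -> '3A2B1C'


Scanning runs left to right:
  i=0: run of 'H' x 10 -> '10H'
  i=10: run of 'G' x 2 -> '2G'

RLE = 10H2G


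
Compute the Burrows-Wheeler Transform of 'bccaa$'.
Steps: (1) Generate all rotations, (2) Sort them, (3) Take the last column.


Rotations (sorted):
  0: $bccaa -> last char: a
  1: a$bcca -> last char: a
  2: aa$bcc -> last char: c
  3: bccaa$ -> last char: $
  4: caa$bc -> last char: c
  5: ccaa$b -> last char: b


BWT = aac$cb


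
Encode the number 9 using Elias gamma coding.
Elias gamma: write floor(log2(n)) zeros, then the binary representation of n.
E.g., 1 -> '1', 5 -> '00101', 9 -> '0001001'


num_bits = floor(log2(9)) + 1 = 4
leading_zeros = num_bits - 1 = 3
binary(9) = 1001

Elias gamma(9) = '000' + '1001' = 0001001 (7 bits)


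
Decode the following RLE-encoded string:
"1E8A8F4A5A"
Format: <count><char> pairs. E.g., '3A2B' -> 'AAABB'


Expanding each <count><char> pair:
  1E -> 'E'
  8A -> 'AAAAAAAA'
  8F -> 'FFFFFFFF'
  4A -> 'AAAA'
  5A -> 'AAAAA'

Decoded = EAAAAAAAAFFFFFFFFAAAAAAAAA


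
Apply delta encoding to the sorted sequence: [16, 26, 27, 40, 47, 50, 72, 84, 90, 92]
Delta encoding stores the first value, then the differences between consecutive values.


First value: 16
Deltas:
  26 - 16 = 10
  27 - 26 = 1
  40 - 27 = 13
  47 - 40 = 7
  50 - 47 = 3
  72 - 50 = 22
  84 - 72 = 12
  90 - 84 = 6
  92 - 90 = 2


Delta encoded: [16, 10, 1, 13, 7, 3, 22, 12, 6, 2]


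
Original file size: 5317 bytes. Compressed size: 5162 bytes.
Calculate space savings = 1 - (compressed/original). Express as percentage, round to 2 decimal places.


ratio = compressed/original = 5162/5317 = 0.970848
savings = 1 - ratio = 1 - 0.970848 = 0.029152
as a percentage: 0.029152 * 100 = 2.92%

Space savings = 1 - 5162/5317 = 2.92%


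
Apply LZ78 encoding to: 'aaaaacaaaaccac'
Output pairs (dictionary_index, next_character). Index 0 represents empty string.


LZ78 encoding steps:
Dictionary: {0: ''}
Step 1: w='' (idx 0), next='a' -> output (0, 'a'), add 'a' as idx 1
Step 2: w='a' (idx 1), next='a' -> output (1, 'a'), add 'aa' as idx 2
Step 3: w='aa' (idx 2), next='c' -> output (2, 'c'), add 'aac' as idx 3
Step 4: w='aa' (idx 2), next='a' -> output (2, 'a'), add 'aaa' as idx 4
Step 5: w='a' (idx 1), next='c' -> output (1, 'c'), add 'ac' as idx 5
Step 6: w='' (idx 0), next='c' -> output (0, 'c'), add 'c' as idx 6
Step 7: w='ac' (idx 5), end of input -> output (5, '')


Encoded: [(0, 'a'), (1, 'a'), (2, 'c'), (2, 'a'), (1, 'c'), (0, 'c'), (5, '')]


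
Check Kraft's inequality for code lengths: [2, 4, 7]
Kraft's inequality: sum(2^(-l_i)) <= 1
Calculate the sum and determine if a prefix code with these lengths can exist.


Sum = 2^(-2) + 2^(-4) + 2^(-7)
    = 0.25 + 0.0625 + 0.0078125
    = 41/128 = 0.3203125
Since 0.3203125 <= 1, Kraft's inequality IS satisfied.
A prefix code with these lengths CAN exist.

Kraft sum = 0.3203125. Satisfied.


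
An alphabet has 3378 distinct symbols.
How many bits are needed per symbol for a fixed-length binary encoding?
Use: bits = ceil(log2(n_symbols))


log2(3378) = 11.722
Bracket: 2^11 = 2048 < 3378 <= 2^12 = 4096
So ceil(log2(3378)) = 12

bits = ceil(log2(3378)) = ceil(11.722) = 12 bits


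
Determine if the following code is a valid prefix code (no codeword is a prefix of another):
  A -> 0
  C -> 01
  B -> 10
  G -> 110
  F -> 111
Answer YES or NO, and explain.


Checking each pair (does one codeword prefix another?):
  A='0' vs C='01': prefix -- VIOLATION

NO -- this is NOT a valid prefix code. A (0) is a prefix of C (01).


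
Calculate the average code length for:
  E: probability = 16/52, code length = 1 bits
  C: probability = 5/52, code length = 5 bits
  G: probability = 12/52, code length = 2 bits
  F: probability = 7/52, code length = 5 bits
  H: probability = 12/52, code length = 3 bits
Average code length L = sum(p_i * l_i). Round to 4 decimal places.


Weighted contributions p_i * l_i:
  E: (16/52) * 1 = 16/52
  C: (5/52) * 5 = 25/52
  G: (12/52) * 2 = 24/52
  F: (7/52) * 5 = 35/52
  H: (12/52) * 3 = 36/52
Sum = (16 + 25 + 24 + 35 + 36)/52 = 136/52

L = 136/52 = 2.6154 bits/symbol
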